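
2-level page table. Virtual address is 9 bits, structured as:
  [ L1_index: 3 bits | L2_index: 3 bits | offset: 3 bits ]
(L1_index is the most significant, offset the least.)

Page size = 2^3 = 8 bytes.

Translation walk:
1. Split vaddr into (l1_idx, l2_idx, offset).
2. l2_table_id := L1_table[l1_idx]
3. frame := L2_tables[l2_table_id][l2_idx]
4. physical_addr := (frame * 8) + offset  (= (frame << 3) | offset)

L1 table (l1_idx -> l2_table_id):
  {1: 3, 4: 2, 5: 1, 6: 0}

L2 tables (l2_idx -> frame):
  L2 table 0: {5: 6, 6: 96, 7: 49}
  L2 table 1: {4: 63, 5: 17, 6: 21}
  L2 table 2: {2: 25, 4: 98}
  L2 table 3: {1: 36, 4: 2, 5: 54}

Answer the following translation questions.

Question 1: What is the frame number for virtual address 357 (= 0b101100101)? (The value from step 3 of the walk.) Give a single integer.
vaddr = 357: l1_idx=5, l2_idx=4
L1[5] = 1; L2[1][4] = 63

Answer: 63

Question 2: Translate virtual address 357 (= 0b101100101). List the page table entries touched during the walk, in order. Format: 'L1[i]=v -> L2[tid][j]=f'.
Answer: L1[5]=1 -> L2[1][4]=63

Derivation:
vaddr = 357 = 0b101100101
Split: l1_idx=5, l2_idx=4, offset=5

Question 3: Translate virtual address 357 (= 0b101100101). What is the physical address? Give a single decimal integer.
Answer: 509

Derivation:
vaddr = 357 = 0b101100101
Split: l1_idx=5, l2_idx=4, offset=5
L1[5] = 1
L2[1][4] = 63
paddr = 63 * 8 + 5 = 509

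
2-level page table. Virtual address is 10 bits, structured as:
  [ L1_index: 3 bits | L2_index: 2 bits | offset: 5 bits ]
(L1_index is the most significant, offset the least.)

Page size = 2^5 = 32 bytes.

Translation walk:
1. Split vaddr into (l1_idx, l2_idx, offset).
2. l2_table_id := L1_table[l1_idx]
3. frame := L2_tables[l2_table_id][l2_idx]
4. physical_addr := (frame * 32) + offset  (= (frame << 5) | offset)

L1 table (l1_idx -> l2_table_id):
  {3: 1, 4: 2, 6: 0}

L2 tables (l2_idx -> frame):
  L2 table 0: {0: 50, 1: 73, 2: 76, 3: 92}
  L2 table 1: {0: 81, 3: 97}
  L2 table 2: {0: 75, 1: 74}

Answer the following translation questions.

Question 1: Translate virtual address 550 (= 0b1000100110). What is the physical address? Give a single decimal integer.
vaddr = 550 = 0b1000100110
Split: l1_idx=4, l2_idx=1, offset=6
L1[4] = 2
L2[2][1] = 74
paddr = 74 * 32 + 6 = 2374

Answer: 2374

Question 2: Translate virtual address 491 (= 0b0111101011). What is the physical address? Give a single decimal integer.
Answer: 3115

Derivation:
vaddr = 491 = 0b0111101011
Split: l1_idx=3, l2_idx=3, offset=11
L1[3] = 1
L2[1][3] = 97
paddr = 97 * 32 + 11 = 3115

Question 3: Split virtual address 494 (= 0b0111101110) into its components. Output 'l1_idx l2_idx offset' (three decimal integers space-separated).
vaddr = 494 = 0b0111101110
  top 3 bits -> l1_idx = 3
  next 2 bits -> l2_idx = 3
  bottom 5 bits -> offset = 14

Answer: 3 3 14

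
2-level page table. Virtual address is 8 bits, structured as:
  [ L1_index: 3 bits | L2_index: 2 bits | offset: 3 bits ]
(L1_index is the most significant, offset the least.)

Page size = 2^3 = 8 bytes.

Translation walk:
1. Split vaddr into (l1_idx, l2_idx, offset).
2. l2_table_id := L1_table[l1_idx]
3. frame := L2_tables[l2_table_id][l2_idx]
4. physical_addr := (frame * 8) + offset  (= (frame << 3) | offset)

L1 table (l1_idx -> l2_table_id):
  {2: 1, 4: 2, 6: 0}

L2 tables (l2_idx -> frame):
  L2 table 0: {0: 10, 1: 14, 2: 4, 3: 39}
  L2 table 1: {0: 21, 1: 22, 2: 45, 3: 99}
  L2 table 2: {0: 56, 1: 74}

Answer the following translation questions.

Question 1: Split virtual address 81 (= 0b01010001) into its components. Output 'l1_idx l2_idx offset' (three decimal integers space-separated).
vaddr = 81 = 0b01010001
  top 3 bits -> l1_idx = 2
  next 2 bits -> l2_idx = 2
  bottom 3 bits -> offset = 1

Answer: 2 2 1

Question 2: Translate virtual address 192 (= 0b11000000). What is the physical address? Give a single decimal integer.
Answer: 80

Derivation:
vaddr = 192 = 0b11000000
Split: l1_idx=6, l2_idx=0, offset=0
L1[6] = 0
L2[0][0] = 10
paddr = 10 * 8 + 0 = 80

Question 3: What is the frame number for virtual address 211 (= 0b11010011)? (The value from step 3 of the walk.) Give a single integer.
vaddr = 211: l1_idx=6, l2_idx=2
L1[6] = 0; L2[0][2] = 4

Answer: 4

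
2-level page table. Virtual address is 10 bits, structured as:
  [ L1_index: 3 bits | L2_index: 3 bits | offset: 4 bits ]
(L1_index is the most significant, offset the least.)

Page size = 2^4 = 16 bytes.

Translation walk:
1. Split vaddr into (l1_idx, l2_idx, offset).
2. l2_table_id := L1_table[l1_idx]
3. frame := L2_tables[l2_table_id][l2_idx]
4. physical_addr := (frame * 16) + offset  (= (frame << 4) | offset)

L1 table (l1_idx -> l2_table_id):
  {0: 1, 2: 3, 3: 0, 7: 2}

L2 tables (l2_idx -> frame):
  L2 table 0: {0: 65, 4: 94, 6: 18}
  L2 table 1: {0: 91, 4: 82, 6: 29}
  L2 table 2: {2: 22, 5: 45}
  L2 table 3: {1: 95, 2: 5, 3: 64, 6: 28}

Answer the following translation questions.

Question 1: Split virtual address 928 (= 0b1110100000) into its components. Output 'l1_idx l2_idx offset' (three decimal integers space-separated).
Answer: 7 2 0

Derivation:
vaddr = 928 = 0b1110100000
  top 3 bits -> l1_idx = 7
  next 3 bits -> l2_idx = 2
  bottom 4 bits -> offset = 0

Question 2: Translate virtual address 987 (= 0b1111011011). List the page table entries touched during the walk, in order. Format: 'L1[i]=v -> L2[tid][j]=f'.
vaddr = 987 = 0b1111011011
Split: l1_idx=7, l2_idx=5, offset=11

Answer: L1[7]=2 -> L2[2][5]=45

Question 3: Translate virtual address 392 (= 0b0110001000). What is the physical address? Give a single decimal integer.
vaddr = 392 = 0b0110001000
Split: l1_idx=3, l2_idx=0, offset=8
L1[3] = 0
L2[0][0] = 65
paddr = 65 * 16 + 8 = 1048

Answer: 1048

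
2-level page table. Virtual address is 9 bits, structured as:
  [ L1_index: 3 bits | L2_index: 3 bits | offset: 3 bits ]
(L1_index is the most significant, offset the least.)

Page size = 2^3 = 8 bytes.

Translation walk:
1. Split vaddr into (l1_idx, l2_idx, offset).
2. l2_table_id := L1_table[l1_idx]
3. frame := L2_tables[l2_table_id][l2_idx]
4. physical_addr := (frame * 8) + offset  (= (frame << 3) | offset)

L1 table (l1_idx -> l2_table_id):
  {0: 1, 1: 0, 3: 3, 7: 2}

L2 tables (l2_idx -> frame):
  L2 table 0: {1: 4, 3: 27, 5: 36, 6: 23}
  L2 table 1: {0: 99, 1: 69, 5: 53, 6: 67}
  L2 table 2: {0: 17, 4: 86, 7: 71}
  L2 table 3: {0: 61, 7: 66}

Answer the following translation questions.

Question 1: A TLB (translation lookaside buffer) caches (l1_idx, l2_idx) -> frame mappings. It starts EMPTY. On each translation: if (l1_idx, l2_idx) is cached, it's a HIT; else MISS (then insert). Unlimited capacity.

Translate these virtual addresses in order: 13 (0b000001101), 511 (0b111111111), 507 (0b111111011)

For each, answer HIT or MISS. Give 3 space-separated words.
vaddr=13: (0,1) not in TLB -> MISS, insert
vaddr=511: (7,7) not in TLB -> MISS, insert
vaddr=507: (7,7) in TLB -> HIT

Answer: MISS MISS HIT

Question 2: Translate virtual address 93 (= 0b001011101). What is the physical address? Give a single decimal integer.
vaddr = 93 = 0b001011101
Split: l1_idx=1, l2_idx=3, offset=5
L1[1] = 0
L2[0][3] = 27
paddr = 27 * 8 + 5 = 221

Answer: 221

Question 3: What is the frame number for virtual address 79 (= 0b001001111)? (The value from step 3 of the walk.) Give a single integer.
vaddr = 79: l1_idx=1, l2_idx=1
L1[1] = 0; L2[0][1] = 4

Answer: 4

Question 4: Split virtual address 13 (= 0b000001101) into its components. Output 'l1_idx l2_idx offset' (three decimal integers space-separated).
Answer: 0 1 5

Derivation:
vaddr = 13 = 0b000001101
  top 3 bits -> l1_idx = 0
  next 3 bits -> l2_idx = 1
  bottom 3 bits -> offset = 5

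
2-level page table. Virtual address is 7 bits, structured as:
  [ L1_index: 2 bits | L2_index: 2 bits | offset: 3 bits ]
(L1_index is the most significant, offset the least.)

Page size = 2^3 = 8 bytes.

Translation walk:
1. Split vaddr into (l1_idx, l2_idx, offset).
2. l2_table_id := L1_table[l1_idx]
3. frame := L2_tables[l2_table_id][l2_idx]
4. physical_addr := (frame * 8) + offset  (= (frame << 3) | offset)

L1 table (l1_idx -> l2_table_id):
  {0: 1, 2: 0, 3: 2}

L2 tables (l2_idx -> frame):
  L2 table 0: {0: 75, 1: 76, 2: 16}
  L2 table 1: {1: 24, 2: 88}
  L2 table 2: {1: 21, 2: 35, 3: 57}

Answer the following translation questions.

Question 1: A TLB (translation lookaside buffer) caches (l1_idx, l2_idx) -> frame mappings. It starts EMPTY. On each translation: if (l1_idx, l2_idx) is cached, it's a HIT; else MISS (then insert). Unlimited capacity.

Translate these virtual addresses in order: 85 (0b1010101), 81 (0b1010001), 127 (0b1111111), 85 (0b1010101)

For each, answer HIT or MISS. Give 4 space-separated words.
vaddr=85: (2,2) not in TLB -> MISS, insert
vaddr=81: (2,2) in TLB -> HIT
vaddr=127: (3,3) not in TLB -> MISS, insert
vaddr=85: (2,2) in TLB -> HIT

Answer: MISS HIT MISS HIT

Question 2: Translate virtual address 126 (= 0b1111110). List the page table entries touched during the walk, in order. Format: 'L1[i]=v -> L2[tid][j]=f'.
Answer: L1[3]=2 -> L2[2][3]=57

Derivation:
vaddr = 126 = 0b1111110
Split: l1_idx=3, l2_idx=3, offset=6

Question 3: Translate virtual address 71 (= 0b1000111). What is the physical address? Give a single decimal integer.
Answer: 607

Derivation:
vaddr = 71 = 0b1000111
Split: l1_idx=2, l2_idx=0, offset=7
L1[2] = 0
L2[0][0] = 75
paddr = 75 * 8 + 7 = 607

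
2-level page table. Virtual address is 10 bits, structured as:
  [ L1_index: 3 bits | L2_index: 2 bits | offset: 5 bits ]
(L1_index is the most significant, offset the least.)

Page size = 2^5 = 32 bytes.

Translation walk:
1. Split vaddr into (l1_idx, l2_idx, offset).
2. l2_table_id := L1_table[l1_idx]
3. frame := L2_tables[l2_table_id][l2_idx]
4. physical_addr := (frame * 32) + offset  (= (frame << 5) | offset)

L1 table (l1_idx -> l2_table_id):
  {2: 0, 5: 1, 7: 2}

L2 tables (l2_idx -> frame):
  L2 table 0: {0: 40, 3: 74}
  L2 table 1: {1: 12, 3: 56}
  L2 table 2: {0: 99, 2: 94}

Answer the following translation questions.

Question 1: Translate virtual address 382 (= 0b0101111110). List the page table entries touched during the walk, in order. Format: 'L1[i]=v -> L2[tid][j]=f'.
Answer: L1[2]=0 -> L2[0][3]=74

Derivation:
vaddr = 382 = 0b0101111110
Split: l1_idx=2, l2_idx=3, offset=30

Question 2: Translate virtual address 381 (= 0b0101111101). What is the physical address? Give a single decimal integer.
Answer: 2397

Derivation:
vaddr = 381 = 0b0101111101
Split: l1_idx=2, l2_idx=3, offset=29
L1[2] = 0
L2[0][3] = 74
paddr = 74 * 32 + 29 = 2397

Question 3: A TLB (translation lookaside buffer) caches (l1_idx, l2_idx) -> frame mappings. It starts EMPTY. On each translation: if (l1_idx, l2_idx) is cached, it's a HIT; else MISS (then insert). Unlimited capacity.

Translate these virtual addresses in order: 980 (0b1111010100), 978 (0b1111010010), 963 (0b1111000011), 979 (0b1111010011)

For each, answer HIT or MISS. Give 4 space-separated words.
vaddr=980: (7,2) not in TLB -> MISS, insert
vaddr=978: (7,2) in TLB -> HIT
vaddr=963: (7,2) in TLB -> HIT
vaddr=979: (7,2) in TLB -> HIT

Answer: MISS HIT HIT HIT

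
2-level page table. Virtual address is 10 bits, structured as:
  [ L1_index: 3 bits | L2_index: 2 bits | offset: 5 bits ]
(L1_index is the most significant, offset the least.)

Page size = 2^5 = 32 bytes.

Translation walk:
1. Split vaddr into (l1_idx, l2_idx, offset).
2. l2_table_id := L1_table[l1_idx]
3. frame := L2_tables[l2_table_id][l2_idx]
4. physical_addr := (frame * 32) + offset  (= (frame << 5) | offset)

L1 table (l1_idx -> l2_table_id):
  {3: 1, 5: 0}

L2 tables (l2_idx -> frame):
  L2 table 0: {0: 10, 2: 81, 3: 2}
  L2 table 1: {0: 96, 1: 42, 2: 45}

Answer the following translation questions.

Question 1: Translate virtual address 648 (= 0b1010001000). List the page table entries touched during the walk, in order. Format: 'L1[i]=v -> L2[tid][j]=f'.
vaddr = 648 = 0b1010001000
Split: l1_idx=5, l2_idx=0, offset=8

Answer: L1[5]=0 -> L2[0][0]=10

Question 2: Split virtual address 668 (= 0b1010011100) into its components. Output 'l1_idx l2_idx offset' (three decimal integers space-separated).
vaddr = 668 = 0b1010011100
  top 3 bits -> l1_idx = 5
  next 2 bits -> l2_idx = 0
  bottom 5 bits -> offset = 28

Answer: 5 0 28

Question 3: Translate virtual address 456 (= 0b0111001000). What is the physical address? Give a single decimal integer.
vaddr = 456 = 0b0111001000
Split: l1_idx=3, l2_idx=2, offset=8
L1[3] = 1
L2[1][2] = 45
paddr = 45 * 32 + 8 = 1448

Answer: 1448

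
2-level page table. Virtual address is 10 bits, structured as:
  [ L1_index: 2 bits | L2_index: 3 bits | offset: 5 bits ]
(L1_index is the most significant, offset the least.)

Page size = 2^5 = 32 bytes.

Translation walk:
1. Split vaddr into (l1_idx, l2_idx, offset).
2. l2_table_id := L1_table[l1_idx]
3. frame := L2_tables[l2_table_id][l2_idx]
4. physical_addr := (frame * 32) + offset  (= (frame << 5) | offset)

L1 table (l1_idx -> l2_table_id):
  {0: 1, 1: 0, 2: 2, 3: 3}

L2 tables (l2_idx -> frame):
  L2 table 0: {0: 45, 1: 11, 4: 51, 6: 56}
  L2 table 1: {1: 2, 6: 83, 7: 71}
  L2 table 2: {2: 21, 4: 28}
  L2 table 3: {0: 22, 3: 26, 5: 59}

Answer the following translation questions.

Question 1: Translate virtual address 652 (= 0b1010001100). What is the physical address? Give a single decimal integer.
vaddr = 652 = 0b1010001100
Split: l1_idx=2, l2_idx=4, offset=12
L1[2] = 2
L2[2][4] = 28
paddr = 28 * 32 + 12 = 908

Answer: 908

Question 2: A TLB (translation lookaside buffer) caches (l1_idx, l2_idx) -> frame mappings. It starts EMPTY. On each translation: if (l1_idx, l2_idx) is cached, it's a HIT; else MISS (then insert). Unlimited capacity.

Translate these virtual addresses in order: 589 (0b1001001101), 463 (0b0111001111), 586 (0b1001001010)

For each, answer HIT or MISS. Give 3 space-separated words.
vaddr=589: (2,2) not in TLB -> MISS, insert
vaddr=463: (1,6) not in TLB -> MISS, insert
vaddr=586: (2,2) in TLB -> HIT

Answer: MISS MISS HIT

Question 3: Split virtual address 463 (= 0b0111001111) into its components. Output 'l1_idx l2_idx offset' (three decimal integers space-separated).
Answer: 1 6 15

Derivation:
vaddr = 463 = 0b0111001111
  top 2 bits -> l1_idx = 1
  next 3 bits -> l2_idx = 6
  bottom 5 bits -> offset = 15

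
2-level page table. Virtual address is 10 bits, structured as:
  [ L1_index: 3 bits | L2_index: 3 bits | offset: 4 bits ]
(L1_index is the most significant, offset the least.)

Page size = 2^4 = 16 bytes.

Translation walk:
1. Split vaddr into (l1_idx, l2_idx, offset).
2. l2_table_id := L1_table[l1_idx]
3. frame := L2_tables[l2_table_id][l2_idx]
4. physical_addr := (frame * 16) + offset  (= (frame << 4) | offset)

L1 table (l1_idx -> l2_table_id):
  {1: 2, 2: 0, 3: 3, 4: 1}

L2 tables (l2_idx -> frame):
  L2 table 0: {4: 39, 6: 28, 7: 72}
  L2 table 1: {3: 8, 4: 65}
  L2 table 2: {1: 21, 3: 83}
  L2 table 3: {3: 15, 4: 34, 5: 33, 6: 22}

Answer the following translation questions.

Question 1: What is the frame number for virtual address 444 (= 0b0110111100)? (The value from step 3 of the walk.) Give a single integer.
Answer: 15

Derivation:
vaddr = 444: l1_idx=3, l2_idx=3
L1[3] = 3; L2[3][3] = 15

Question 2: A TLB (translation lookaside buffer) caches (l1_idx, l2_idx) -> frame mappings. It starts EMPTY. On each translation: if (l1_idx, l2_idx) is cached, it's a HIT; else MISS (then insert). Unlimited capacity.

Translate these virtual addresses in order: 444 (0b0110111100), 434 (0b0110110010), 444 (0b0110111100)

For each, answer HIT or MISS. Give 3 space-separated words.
Answer: MISS HIT HIT

Derivation:
vaddr=444: (3,3) not in TLB -> MISS, insert
vaddr=434: (3,3) in TLB -> HIT
vaddr=444: (3,3) in TLB -> HIT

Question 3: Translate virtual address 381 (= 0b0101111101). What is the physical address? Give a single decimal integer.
vaddr = 381 = 0b0101111101
Split: l1_idx=2, l2_idx=7, offset=13
L1[2] = 0
L2[0][7] = 72
paddr = 72 * 16 + 13 = 1165

Answer: 1165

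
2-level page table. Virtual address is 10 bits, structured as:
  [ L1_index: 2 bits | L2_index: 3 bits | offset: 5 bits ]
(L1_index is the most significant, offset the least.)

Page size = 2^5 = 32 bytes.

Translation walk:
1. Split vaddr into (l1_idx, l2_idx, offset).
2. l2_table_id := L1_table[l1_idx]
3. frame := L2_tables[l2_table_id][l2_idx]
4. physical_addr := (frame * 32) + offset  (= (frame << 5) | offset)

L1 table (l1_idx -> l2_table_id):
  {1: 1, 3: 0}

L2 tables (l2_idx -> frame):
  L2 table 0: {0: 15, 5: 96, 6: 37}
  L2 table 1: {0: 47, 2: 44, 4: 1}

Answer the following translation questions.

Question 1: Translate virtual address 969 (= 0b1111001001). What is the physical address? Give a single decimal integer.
Answer: 1193

Derivation:
vaddr = 969 = 0b1111001001
Split: l1_idx=3, l2_idx=6, offset=9
L1[3] = 0
L2[0][6] = 37
paddr = 37 * 32 + 9 = 1193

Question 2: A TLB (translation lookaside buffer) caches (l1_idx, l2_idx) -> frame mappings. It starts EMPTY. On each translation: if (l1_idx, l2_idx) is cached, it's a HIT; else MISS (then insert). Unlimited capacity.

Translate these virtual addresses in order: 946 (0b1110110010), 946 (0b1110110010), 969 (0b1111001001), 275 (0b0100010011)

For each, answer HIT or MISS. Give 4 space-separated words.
vaddr=946: (3,5) not in TLB -> MISS, insert
vaddr=946: (3,5) in TLB -> HIT
vaddr=969: (3,6) not in TLB -> MISS, insert
vaddr=275: (1,0) not in TLB -> MISS, insert

Answer: MISS HIT MISS MISS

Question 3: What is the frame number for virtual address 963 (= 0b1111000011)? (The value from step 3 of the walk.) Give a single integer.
Answer: 37

Derivation:
vaddr = 963: l1_idx=3, l2_idx=6
L1[3] = 0; L2[0][6] = 37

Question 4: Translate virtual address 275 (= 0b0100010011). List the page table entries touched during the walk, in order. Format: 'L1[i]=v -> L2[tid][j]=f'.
vaddr = 275 = 0b0100010011
Split: l1_idx=1, l2_idx=0, offset=19

Answer: L1[1]=1 -> L2[1][0]=47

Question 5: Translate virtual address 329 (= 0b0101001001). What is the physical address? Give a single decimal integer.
vaddr = 329 = 0b0101001001
Split: l1_idx=1, l2_idx=2, offset=9
L1[1] = 1
L2[1][2] = 44
paddr = 44 * 32 + 9 = 1417

Answer: 1417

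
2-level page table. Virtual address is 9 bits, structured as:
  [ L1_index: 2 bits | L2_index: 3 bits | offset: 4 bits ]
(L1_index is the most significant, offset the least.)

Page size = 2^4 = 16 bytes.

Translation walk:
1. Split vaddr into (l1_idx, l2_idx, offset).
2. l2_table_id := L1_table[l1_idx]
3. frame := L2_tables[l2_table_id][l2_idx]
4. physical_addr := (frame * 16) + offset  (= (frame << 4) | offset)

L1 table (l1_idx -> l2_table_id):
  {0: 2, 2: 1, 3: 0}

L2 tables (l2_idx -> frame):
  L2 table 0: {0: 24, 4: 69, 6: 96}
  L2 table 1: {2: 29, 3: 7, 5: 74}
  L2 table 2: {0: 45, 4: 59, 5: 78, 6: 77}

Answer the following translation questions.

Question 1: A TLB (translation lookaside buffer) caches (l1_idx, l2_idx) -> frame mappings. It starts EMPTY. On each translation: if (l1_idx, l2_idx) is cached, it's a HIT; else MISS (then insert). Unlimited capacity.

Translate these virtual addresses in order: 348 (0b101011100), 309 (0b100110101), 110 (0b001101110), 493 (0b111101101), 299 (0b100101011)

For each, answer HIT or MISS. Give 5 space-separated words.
Answer: MISS MISS MISS MISS MISS

Derivation:
vaddr=348: (2,5) not in TLB -> MISS, insert
vaddr=309: (2,3) not in TLB -> MISS, insert
vaddr=110: (0,6) not in TLB -> MISS, insert
vaddr=493: (3,6) not in TLB -> MISS, insert
vaddr=299: (2,2) not in TLB -> MISS, insert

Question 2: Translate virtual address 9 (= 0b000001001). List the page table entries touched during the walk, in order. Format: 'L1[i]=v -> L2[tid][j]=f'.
vaddr = 9 = 0b000001001
Split: l1_idx=0, l2_idx=0, offset=9

Answer: L1[0]=2 -> L2[2][0]=45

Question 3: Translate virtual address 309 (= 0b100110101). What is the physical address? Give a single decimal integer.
vaddr = 309 = 0b100110101
Split: l1_idx=2, l2_idx=3, offset=5
L1[2] = 1
L2[1][3] = 7
paddr = 7 * 16 + 5 = 117

Answer: 117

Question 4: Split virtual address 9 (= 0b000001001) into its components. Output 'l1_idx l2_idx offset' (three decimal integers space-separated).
vaddr = 9 = 0b000001001
  top 2 bits -> l1_idx = 0
  next 3 bits -> l2_idx = 0
  bottom 4 bits -> offset = 9

Answer: 0 0 9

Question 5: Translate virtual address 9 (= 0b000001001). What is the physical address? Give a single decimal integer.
vaddr = 9 = 0b000001001
Split: l1_idx=0, l2_idx=0, offset=9
L1[0] = 2
L2[2][0] = 45
paddr = 45 * 16 + 9 = 729

Answer: 729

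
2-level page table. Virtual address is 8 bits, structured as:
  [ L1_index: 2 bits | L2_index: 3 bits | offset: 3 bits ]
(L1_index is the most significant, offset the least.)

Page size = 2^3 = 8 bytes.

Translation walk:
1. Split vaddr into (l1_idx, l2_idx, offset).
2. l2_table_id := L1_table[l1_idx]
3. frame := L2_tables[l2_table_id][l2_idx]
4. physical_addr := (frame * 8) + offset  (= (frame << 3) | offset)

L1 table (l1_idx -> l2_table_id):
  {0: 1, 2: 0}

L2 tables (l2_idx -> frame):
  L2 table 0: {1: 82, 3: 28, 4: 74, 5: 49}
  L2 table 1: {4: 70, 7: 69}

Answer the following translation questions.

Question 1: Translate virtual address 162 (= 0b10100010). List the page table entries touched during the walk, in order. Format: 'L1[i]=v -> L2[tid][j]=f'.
vaddr = 162 = 0b10100010
Split: l1_idx=2, l2_idx=4, offset=2

Answer: L1[2]=0 -> L2[0][4]=74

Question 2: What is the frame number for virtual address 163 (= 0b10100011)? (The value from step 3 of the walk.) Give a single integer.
Answer: 74

Derivation:
vaddr = 163: l1_idx=2, l2_idx=4
L1[2] = 0; L2[0][4] = 74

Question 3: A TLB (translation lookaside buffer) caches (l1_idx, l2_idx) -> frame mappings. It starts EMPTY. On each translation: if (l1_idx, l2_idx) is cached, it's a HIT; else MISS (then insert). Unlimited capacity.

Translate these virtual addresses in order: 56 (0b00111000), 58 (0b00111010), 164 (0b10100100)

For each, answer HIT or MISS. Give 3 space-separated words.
Answer: MISS HIT MISS

Derivation:
vaddr=56: (0,7) not in TLB -> MISS, insert
vaddr=58: (0,7) in TLB -> HIT
vaddr=164: (2,4) not in TLB -> MISS, insert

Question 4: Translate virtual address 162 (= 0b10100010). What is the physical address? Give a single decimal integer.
vaddr = 162 = 0b10100010
Split: l1_idx=2, l2_idx=4, offset=2
L1[2] = 0
L2[0][4] = 74
paddr = 74 * 8 + 2 = 594

Answer: 594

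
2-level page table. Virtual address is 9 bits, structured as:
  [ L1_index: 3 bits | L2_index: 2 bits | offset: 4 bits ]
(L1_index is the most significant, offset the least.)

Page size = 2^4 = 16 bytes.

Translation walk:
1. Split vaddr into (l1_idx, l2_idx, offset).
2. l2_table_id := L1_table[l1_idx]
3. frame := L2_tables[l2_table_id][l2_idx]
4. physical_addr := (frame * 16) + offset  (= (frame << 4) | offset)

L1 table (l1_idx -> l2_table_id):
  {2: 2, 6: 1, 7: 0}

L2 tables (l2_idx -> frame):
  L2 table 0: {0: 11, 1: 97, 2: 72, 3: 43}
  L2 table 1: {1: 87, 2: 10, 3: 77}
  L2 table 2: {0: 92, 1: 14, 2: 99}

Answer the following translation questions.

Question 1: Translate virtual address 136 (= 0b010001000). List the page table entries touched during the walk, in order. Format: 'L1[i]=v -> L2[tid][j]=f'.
Answer: L1[2]=2 -> L2[2][0]=92

Derivation:
vaddr = 136 = 0b010001000
Split: l1_idx=2, l2_idx=0, offset=8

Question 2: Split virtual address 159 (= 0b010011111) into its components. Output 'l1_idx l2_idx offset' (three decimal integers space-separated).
vaddr = 159 = 0b010011111
  top 3 bits -> l1_idx = 2
  next 2 bits -> l2_idx = 1
  bottom 4 bits -> offset = 15

Answer: 2 1 15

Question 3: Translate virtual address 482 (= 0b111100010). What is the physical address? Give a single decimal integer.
Answer: 1154

Derivation:
vaddr = 482 = 0b111100010
Split: l1_idx=7, l2_idx=2, offset=2
L1[7] = 0
L2[0][2] = 72
paddr = 72 * 16 + 2 = 1154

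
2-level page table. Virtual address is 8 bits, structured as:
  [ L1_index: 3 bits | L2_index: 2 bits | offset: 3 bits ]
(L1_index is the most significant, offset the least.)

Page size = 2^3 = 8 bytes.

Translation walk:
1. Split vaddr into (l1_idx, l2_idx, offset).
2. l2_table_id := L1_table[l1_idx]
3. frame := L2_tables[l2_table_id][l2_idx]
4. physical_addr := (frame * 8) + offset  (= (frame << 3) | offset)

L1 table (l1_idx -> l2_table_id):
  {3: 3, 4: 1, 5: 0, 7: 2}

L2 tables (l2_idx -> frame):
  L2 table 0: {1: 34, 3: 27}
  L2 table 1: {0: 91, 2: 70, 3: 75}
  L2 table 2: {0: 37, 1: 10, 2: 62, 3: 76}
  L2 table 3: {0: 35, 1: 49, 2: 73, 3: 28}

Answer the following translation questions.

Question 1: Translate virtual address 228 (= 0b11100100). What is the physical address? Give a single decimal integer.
Answer: 300

Derivation:
vaddr = 228 = 0b11100100
Split: l1_idx=7, l2_idx=0, offset=4
L1[7] = 2
L2[2][0] = 37
paddr = 37 * 8 + 4 = 300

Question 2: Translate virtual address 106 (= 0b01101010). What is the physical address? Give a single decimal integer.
vaddr = 106 = 0b01101010
Split: l1_idx=3, l2_idx=1, offset=2
L1[3] = 3
L2[3][1] = 49
paddr = 49 * 8 + 2 = 394

Answer: 394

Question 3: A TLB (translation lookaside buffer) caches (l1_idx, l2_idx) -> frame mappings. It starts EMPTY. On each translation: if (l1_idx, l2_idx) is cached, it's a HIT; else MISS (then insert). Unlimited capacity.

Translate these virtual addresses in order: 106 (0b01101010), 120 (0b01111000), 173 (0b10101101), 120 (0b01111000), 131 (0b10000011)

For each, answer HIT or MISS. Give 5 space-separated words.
vaddr=106: (3,1) not in TLB -> MISS, insert
vaddr=120: (3,3) not in TLB -> MISS, insert
vaddr=173: (5,1) not in TLB -> MISS, insert
vaddr=120: (3,3) in TLB -> HIT
vaddr=131: (4,0) not in TLB -> MISS, insert

Answer: MISS MISS MISS HIT MISS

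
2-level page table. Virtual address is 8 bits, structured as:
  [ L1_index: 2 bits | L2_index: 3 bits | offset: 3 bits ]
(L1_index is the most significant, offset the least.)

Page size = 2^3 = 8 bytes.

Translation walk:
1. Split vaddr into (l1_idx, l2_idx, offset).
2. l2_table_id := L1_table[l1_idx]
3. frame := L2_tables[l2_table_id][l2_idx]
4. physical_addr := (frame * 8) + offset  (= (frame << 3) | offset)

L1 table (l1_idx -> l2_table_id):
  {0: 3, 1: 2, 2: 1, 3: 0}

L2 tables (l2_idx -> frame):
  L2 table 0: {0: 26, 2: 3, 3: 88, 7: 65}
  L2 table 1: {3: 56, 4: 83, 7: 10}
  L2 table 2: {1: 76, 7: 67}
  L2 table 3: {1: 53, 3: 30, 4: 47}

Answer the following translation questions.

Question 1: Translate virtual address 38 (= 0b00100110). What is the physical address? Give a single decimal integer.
Answer: 382

Derivation:
vaddr = 38 = 0b00100110
Split: l1_idx=0, l2_idx=4, offset=6
L1[0] = 3
L2[3][4] = 47
paddr = 47 * 8 + 6 = 382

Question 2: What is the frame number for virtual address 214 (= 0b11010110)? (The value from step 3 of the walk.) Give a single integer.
vaddr = 214: l1_idx=3, l2_idx=2
L1[3] = 0; L2[0][2] = 3

Answer: 3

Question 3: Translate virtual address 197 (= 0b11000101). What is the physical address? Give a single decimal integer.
Answer: 213

Derivation:
vaddr = 197 = 0b11000101
Split: l1_idx=3, l2_idx=0, offset=5
L1[3] = 0
L2[0][0] = 26
paddr = 26 * 8 + 5 = 213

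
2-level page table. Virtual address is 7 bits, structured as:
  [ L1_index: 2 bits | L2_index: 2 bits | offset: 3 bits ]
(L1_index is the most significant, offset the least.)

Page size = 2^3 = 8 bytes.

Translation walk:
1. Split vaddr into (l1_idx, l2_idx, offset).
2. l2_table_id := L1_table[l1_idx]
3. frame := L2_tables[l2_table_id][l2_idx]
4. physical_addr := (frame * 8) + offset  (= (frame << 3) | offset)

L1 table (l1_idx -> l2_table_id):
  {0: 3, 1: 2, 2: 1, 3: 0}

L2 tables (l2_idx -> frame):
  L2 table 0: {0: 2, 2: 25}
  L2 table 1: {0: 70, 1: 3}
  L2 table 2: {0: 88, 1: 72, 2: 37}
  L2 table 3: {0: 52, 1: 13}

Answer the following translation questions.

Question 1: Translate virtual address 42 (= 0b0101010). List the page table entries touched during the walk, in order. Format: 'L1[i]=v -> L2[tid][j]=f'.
Answer: L1[1]=2 -> L2[2][1]=72

Derivation:
vaddr = 42 = 0b0101010
Split: l1_idx=1, l2_idx=1, offset=2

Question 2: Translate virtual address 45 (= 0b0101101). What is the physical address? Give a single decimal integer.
Answer: 581

Derivation:
vaddr = 45 = 0b0101101
Split: l1_idx=1, l2_idx=1, offset=5
L1[1] = 2
L2[2][1] = 72
paddr = 72 * 8 + 5 = 581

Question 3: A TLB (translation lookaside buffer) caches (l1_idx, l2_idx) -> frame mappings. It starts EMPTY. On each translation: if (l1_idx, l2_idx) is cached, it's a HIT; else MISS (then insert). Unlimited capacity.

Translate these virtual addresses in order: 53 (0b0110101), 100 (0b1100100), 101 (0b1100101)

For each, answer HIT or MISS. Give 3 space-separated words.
vaddr=53: (1,2) not in TLB -> MISS, insert
vaddr=100: (3,0) not in TLB -> MISS, insert
vaddr=101: (3,0) in TLB -> HIT

Answer: MISS MISS HIT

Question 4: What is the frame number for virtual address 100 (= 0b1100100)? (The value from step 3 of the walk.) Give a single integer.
Answer: 2

Derivation:
vaddr = 100: l1_idx=3, l2_idx=0
L1[3] = 0; L2[0][0] = 2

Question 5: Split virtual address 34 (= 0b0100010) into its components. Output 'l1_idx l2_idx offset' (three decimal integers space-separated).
Answer: 1 0 2

Derivation:
vaddr = 34 = 0b0100010
  top 2 bits -> l1_idx = 1
  next 2 bits -> l2_idx = 0
  bottom 3 bits -> offset = 2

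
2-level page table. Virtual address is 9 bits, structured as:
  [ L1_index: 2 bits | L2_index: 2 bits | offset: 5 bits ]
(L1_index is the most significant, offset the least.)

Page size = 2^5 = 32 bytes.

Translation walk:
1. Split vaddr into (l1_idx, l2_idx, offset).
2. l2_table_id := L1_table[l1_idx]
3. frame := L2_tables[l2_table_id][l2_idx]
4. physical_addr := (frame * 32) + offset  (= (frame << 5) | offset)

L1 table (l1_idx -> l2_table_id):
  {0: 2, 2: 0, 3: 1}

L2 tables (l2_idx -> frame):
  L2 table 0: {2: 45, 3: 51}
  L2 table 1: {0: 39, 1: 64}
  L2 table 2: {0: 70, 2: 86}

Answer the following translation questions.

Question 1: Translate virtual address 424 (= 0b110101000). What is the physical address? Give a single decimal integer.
vaddr = 424 = 0b110101000
Split: l1_idx=3, l2_idx=1, offset=8
L1[3] = 1
L2[1][1] = 64
paddr = 64 * 32 + 8 = 2056

Answer: 2056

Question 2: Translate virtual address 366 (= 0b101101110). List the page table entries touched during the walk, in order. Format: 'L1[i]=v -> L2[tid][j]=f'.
vaddr = 366 = 0b101101110
Split: l1_idx=2, l2_idx=3, offset=14

Answer: L1[2]=0 -> L2[0][3]=51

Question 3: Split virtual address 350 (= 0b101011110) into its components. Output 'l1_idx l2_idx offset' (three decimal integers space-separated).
Answer: 2 2 30

Derivation:
vaddr = 350 = 0b101011110
  top 2 bits -> l1_idx = 2
  next 2 bits -> l2_idx = 2
  bottom 5 bits -> offset = 30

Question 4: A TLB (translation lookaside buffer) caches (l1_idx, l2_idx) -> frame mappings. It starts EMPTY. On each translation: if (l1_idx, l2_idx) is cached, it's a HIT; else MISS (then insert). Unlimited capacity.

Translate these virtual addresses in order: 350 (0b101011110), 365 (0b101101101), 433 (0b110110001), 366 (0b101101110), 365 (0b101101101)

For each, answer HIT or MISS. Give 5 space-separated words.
vaddr=350: (2,2) not in TLB -> MISS, insert
vaddr=365: (2,3) not in TLB -> MISS, insert
vaddr=433: (3,1) not in TLB -> MISS, insert
vaddr=366: (2,3) in TLB -> HIT
vaddr=365: (2,3) in TLB -> HIT

Answer: MISS MISS MISS HIT HIT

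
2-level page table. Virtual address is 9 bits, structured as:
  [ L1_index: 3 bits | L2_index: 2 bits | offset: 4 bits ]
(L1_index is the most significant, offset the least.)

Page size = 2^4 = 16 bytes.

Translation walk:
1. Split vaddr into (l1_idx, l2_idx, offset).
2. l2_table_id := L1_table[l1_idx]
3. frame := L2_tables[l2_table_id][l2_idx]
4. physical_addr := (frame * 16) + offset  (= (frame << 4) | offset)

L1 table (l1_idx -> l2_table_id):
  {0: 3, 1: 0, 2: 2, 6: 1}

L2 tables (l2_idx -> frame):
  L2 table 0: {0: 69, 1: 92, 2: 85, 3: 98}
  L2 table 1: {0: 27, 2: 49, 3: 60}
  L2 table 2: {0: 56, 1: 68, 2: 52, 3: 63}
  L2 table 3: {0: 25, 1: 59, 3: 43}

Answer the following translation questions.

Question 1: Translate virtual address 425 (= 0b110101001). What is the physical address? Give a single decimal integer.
Answer: 793

Derivation:
vaddr = 425 = 0b110101001
Split: l1_idx=6, l2_idx=2, offset=9
L1[6] = 1
L2[1][2] = 49
paddr = 49 * 16 + 9 = 793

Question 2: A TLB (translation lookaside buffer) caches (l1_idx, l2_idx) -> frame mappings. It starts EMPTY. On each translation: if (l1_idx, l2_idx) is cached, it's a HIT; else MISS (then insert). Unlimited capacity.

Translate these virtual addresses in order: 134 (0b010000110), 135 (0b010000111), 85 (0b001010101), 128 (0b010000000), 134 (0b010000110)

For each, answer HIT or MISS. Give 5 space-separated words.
vaddr=134: (2,0) not in TLB -> MISS, insert
vaddr=135: (2,0) in TLB -> HIT
vaddr=85: (1,1) not in TLB -> MISS, insert
vaddr=128: (2,0) in TLB -> HIT
vaddr=134: (2,0) in TLB -> HIT

Answer: MISS HIT MISS HIT HIT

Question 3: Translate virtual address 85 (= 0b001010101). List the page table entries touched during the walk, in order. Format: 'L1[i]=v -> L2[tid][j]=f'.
vaddr = 85 = 0b001010101
Split: l1_idx=1, l2_idx=1, offset=5

Answer: L1[1]=0 -> L2[0][1]=92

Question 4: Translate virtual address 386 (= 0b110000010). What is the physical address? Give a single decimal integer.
vaddr = 386 = 0b110000010
Split: l1_idx=6, l2_idx=0, offset=2
L1[6] = 1
L2[1][0] = 27
paddr = 27 * 16 + 2 = 434

Answer: 434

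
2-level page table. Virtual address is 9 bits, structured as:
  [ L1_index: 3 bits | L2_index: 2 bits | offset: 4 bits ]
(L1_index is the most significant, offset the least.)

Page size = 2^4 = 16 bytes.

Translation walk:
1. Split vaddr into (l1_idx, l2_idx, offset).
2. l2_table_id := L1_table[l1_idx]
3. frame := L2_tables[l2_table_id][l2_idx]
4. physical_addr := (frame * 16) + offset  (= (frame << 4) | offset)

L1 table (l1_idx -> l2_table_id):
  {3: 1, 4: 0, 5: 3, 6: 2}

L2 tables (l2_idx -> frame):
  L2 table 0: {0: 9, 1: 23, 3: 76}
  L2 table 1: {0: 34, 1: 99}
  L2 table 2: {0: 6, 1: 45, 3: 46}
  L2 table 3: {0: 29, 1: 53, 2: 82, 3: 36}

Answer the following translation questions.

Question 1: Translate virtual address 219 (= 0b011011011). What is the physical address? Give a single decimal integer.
vaddr = 219 = 0b011011011
Split: l1_idx=3, l2_idx=1, offset=11
L1[3] = 1
L2[1][1] = 99
paddr = 99 * 16 + 11 = 1595

Answer: 1595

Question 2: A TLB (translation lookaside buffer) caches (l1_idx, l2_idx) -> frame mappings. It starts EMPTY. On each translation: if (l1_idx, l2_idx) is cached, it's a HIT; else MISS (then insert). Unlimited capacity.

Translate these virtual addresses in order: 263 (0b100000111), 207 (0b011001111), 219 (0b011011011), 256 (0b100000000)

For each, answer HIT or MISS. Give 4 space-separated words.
Answer: MISS MISS MISS HIT

Derivation:
vaddr=263: (4,0) not in TLB -> MISS, insert
vaddr=207: (3,0) not in TLB -> MISS, insert
vaddr=219: (3,1) not in TLB -> MISS, insert
vaddr=256: (4,0) in TLB -> HIT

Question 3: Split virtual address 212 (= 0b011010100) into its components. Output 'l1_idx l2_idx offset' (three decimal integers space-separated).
vaddr = 212 = 0b011010100
  top 3 bits -> l1_idx = 3
  next 2 bits -> l2_idx = 1
  bottom 4 bits -> offset = 4

Answer: 3 1 4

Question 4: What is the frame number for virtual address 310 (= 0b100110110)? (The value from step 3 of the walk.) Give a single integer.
Answer: 76

Derivation:
vaddr = 310: l1_idx=4, l2_idx=3
L1[4] = 0; L2[0][3] = 76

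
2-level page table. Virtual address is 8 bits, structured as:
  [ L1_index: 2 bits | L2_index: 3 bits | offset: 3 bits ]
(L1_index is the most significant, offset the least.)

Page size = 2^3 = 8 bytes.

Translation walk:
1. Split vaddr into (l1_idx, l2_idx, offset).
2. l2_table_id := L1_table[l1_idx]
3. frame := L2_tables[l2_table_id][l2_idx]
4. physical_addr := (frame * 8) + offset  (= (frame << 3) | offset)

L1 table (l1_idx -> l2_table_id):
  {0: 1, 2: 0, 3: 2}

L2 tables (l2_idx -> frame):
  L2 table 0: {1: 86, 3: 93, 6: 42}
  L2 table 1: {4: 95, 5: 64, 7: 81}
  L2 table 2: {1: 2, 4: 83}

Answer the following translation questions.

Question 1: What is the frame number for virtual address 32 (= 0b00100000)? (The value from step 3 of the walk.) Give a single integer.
vaddr = 32: l1_idx=0, l2_idx=4
L1[0] = 1; L2[1][4] = 95

Answer: 95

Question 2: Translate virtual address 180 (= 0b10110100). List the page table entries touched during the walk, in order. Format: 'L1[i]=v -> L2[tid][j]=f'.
Answer: L1[2]=0 -> L2[0][6]=42

Derivation:
vaddr = 180 = 0b10110100
Split: l1_idx=2, l2_idx=6, offset=4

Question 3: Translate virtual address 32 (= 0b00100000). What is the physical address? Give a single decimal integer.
vaddr = 32 = 0b00100000
Split: l1_idx=0, l2_idx=4, offset=0
L1[0] = 1
L2[1][4] = 95
paddr = 95 * 8 + 0 = 760

Answer: 760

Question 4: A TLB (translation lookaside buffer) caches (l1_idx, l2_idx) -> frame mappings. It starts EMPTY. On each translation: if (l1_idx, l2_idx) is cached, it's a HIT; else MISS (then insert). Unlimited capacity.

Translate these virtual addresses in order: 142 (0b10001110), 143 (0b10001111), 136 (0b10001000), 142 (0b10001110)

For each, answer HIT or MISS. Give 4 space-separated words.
Answer: MISS HIT HIT HIT

Derivation:
vaddr=142: (2,1) not in TLB -> MISS, insert
vaddr=143: (2,1) in TLB -> HIT
vaddr=136: (2,1) in TLB -> HIT
vaddr=142: (2,1) in TLB -> HIT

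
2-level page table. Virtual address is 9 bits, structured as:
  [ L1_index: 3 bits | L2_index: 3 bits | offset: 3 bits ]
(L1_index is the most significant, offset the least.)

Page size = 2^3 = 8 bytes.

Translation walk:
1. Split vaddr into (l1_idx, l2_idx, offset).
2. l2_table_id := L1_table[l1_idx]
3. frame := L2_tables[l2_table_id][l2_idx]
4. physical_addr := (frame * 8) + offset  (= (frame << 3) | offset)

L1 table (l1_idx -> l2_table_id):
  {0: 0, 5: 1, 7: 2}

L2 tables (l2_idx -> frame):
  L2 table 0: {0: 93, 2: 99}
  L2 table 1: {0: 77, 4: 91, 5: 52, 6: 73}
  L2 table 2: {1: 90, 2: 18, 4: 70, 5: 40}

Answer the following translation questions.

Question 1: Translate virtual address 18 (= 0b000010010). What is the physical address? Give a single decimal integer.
vaddr = 18 = 0b000010010
Split: l1_idx=0, l2_idx=2, offset=2
L1[0] = 0
L2[0][2] = 99
paddr = 99 * 8 + 2 = 794

Answer: 794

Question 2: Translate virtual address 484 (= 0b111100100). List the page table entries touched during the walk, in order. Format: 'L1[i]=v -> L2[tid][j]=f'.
Answer: L1[7]=2 -> L2[2][4]=70

Derivation:
vaddr = 484 = 0b111100100
Split: l1_idx=7, l2_idx=4, offset=4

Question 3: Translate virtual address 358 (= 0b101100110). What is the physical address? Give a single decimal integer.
vaddr = 358 = 0b101100110
Split: l1_idx=5, l2_idx=4, offset=6
L1[5] = 1
L2[1][4] = 91
paddr = 91 * 8 + 6 = 734

Answer: 734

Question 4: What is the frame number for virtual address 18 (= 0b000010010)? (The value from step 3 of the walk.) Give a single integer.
Answer: 99

Derivation:
vaddr = 18: l1_idx=0, l2_idx=2
L1[0] = 0; L2[0][2] = 99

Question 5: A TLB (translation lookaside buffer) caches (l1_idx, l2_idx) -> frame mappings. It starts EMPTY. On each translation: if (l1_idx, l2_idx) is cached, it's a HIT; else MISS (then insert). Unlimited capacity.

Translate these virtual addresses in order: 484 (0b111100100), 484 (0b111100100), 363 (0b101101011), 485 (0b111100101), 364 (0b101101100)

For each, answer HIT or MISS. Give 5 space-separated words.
vaddr=484: (7,4) not in TLB -> MISS, insert
vaddr=484: (7,4) in TLB -> HIT
vaddr=363: (5,5) not in TLB -> MISS, insert
vaddr=485: (7,4) in TLB -> HIT
vaddr=364: (5,5) in TLB -> HIT

Answer: MISS HIT MISS HIT HIT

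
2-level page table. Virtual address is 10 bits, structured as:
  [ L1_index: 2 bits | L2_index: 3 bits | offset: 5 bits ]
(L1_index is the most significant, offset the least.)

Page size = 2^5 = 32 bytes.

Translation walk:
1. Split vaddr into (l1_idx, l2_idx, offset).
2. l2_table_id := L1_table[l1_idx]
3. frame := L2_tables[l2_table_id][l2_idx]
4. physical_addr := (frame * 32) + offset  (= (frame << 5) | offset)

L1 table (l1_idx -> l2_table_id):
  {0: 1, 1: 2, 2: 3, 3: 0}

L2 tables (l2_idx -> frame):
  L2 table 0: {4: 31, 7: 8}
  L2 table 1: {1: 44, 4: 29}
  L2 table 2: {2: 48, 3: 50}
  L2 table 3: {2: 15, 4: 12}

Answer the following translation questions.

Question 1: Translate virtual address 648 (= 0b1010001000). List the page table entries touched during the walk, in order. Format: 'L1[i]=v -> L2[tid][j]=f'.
Answer: L1[2]=3 -> L2[3][4]=12

Derivation:
vaddr = 648 = 0b1010001000
Split: l1_idx=2, l2_idx=4, offset=8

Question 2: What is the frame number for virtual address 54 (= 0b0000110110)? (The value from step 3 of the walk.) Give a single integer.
vaddr = 54: l1_idx=0, l2_idx=1
L1[0] = 1; L2[1][1] = 44

Answer: 44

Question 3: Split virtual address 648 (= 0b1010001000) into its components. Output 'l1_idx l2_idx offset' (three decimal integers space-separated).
vaddr = 648 = 0b1010001000
  top 2 bits -> l1_idx = 2
  next 3 bits -> l2_idx = 4
  bottom 5 bits -> offset = 8

Answer: 2 4 8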